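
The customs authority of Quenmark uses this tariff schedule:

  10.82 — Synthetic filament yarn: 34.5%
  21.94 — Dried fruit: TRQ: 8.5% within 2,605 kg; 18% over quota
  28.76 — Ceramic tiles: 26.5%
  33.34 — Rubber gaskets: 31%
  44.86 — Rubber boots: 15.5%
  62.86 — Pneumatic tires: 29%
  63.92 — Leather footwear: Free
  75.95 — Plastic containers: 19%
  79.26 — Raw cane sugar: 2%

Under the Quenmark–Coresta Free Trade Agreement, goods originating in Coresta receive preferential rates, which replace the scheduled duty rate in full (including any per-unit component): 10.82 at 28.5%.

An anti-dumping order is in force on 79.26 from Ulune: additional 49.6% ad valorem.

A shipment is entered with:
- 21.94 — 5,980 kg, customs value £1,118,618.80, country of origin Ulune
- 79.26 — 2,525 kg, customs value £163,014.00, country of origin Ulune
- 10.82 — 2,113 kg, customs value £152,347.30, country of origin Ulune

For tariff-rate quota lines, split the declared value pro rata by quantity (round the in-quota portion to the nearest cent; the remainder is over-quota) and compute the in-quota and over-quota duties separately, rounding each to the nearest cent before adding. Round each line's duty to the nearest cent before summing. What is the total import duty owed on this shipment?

Line 1 (21.94, Ulune, 5,980 kg, £1,118,618.80):
Code 21.94 is under a tariff-rate quota (threshold 2,605 kg). In-quota: 2,605 kg at 8.5%; over-quota: 3,375 kg at 18%.
Pro-rata value split: in-quota = £1,118,618.80 × 2,605/5,980 = £487,291.30; over-quota = £1,118,618.80 − £487,291.30 = £631,327.50.
In-quota duty = £487,291.30 × 8.5% = £41,419.76. Over-quota duty = £631,327.50 × 18% = £113,638.95.
Line duty = £41,419.76 + £113,638.95 = £155,058.71.
Line 2 (79.26, Ulune, 2,525 kg, £163,014.00):
Base rate for 79.26 is 2%.
Additional duty on 79.26 from Ulune: +49.6%. Applied ad valorem rate: 2% + 49.6% = 51.6%.
Duty = £163,014.00 × 51.6% = £84,115.22.
Line 3 (10.82, Ulune, 2,113 kg, £152,347.30):
Base rate for 10.82 is 34.5%.
10.82 has an FTA preferential rate, but origin Ulune is not Coresta; base rate stands.
Duty = £152,347.30 × 34.5% = £52,559.82.
Total = £155,058.71 + £84,115.22 + £52,559.82 = £291,733.75.

£291,733.75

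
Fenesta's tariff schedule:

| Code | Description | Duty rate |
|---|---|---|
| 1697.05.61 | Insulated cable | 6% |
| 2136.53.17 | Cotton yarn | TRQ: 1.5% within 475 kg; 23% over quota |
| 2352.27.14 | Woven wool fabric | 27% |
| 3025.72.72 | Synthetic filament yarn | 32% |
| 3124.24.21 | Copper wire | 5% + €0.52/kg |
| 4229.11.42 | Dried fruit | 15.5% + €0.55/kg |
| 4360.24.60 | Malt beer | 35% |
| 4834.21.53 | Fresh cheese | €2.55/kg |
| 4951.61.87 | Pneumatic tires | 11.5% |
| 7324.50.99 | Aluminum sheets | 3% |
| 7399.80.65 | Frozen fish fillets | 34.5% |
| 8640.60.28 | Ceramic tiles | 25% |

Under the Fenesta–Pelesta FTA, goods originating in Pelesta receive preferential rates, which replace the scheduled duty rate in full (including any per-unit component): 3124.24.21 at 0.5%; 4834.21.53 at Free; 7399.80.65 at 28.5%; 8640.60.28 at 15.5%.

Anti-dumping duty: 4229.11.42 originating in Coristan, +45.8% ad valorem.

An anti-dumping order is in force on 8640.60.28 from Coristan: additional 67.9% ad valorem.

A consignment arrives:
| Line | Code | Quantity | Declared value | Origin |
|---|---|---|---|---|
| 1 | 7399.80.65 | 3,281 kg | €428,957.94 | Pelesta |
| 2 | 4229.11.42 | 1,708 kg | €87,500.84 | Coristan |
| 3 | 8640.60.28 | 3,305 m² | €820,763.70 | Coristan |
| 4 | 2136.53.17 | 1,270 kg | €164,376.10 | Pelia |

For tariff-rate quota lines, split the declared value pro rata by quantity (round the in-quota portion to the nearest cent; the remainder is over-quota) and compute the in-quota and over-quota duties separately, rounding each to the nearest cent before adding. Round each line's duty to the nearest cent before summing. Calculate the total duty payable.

€963,908.37

Line 1 (7399.80.65, Pelesta, 3,281 kg, €428,957.94):
Base rate for 7399.80.65 is 34.5%.
Origin Pelesta qualifies under the Fenesta–Pelesta agreement and 7399.80.65 is covered: preferential rate 28.5% applies instead.
Duty = €428,957.94 × 28.5% = €122,253.01.
Line 2 (4229.11.42, Coristan, 1,708 kg, €87,500.84):
Base rate for 4229.11.42 is 15.5% + €0.55/kg.
Additional duty on 4229.11.42 from Coristan: +45.8%. Applied ad valorem rate: 15.5% + 45.8% = 61.3%.
Duty = €87,500.84 × 61.3% + 1,708 × €0.55 = €54,577.41.
Line 3 (8640.60.28, Coristan, 3,305 m², €820,763.70):
Base rate for 8640.60.28 is 25%.
8640.60.28 has an FTA preferential rate, but origin Coristan is not Pelesta; base rate stands.
Additional duty on 8640.60.28 from Coristan: +67.9%. Applied ad valorem rate: 25% + 67.9% = 92.9%.
Duty = €820,763.70 × 92.9% = €762,489.48.
Line 4 (2136.53.17, Pelia, 1,270 kg, €164,376.10):
Code 2136.53.17 is under a tariff-rate quota (threshold 475 kg). In-quota: 475 kg at 1.5%; over-quota: 795 kg at 23%.
Pro-rata value split: in-quota = €164,376.10 × 475/1,270 = €61,479.25; over-quota = €164,376.10 − €61,479.25 = €102,896.85.
In-quota duty = €61,479.25 × 1.5% = €922.19. Over-quota duty = €102,896.85 × 23% = €23,666.28.
Line duty = €922.19 + €23,666.28 = €24,588.47.
Total = €122,253.01 + €54,577.41 + €762,489.48 + €24,588.47 = €963,908.37.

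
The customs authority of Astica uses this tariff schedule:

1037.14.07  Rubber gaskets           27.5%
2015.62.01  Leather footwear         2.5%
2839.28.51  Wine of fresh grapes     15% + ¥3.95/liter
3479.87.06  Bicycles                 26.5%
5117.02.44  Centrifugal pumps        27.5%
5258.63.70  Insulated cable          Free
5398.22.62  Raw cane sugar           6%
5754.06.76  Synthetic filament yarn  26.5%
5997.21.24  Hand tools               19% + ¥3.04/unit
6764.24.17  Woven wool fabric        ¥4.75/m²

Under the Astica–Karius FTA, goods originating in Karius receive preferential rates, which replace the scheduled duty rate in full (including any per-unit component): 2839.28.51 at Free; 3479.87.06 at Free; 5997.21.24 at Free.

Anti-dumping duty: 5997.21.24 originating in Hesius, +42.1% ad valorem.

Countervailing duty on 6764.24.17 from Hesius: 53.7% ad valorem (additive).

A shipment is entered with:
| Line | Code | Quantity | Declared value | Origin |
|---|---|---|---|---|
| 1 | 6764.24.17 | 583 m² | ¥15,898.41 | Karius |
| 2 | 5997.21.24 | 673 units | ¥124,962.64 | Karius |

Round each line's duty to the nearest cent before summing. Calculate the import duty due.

¥2,769.25

Line 1 (6764.24.17, Karius, 583 m², ¥15,898.41):
Base rate for 6764.24.17 is ¥4.75/m².
Origin Karius is the FTA partner but 6764.24.17 is not on the preference list; base rate stands.
The additional-duty order on 6764.24.17 targets Hesius, not Karius; it does not apply.
Duty = 583 × ¥4.75 = ¥2,769.25.
Line 2 (5997.21.24, Karius, 673 units, ¥124,962.64):
Base rate for 5997.21.24 is 19% + ¥3.04/unit.
Origin Karius qualifies under the Astica–Karius agreement and 5997.21.24 is covered: preferential rate Free applies instead.
The additional-duty order on 5997.21.24 targets Hesius, not Karius; it does not apply.
Duty = ¥124,962.64 × 0% = ¥0.00.
Total = ¥2,769.25 + ¥0.00 = ¥2,769.25.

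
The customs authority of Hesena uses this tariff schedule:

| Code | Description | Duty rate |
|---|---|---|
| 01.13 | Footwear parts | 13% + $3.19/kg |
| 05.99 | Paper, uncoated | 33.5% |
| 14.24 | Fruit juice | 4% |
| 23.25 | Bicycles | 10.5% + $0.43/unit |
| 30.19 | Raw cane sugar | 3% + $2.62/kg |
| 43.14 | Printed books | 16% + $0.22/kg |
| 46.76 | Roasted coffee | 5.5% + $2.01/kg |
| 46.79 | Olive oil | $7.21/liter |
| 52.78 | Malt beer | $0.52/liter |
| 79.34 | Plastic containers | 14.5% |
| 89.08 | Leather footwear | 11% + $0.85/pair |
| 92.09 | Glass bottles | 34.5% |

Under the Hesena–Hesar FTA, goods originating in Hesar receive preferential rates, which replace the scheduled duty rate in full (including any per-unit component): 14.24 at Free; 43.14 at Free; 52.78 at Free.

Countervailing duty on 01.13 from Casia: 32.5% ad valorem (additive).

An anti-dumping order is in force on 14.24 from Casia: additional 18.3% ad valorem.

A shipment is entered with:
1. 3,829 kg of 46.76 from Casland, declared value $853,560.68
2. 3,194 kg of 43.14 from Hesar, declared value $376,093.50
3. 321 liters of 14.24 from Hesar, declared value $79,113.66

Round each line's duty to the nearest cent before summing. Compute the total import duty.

$54,642.13

Line 1 (46.76, Casland, 3,829 kg, $853,560.68):
Base rate for 46.76 is 5.5% + $2.01/kg.
Duty = $853,560.68 × 5.5% + 3,829 × $2.01 = $54,642.13.
Line 2 (43.14, Hesar, 3,194 kg, $376,093.50):
Base rate for 43.14 is 16% + $0.22/kg.
Origin Hesar qualifies under the Hesena–Hesar agreement and 43.14 is covered: preferential rate Free applies instead.
Duty = $376,093.50 × 0% = $0.00.
Line 3 (14.24, Hesar, 321 liters, $79,113.66):
Base rate for 14.24 is 4%.
Origin Hesar qualifies under the Hesena–Hesar agreement and 14.24 is covered: preferential rate Free applies instead.
The additional-duty order on 14.24 targets Casia, not Hesar; it does not apply.
Duty = $79,113.66 × 0% = $0.00.
Total = $54,642.13 + $0.00 + $0.00 = $54,642.13.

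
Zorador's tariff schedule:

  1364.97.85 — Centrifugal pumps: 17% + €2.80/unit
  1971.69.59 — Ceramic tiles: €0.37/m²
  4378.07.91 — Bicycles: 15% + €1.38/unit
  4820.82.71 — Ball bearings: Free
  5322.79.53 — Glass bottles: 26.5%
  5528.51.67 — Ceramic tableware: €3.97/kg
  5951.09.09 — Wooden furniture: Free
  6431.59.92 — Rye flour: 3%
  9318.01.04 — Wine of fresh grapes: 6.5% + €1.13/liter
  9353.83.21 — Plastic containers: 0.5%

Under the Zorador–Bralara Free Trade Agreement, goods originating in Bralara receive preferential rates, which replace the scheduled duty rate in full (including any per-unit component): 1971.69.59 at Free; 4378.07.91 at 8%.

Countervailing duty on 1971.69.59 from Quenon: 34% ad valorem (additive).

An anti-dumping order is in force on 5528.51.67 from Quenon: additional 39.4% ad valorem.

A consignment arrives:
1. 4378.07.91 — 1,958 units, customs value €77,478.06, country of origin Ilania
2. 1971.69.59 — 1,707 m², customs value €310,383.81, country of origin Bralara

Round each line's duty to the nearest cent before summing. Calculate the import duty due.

€14,323.75

Line 1 (4378.07.91, Ilania, 1,958 units, €77,478.06):
Base rate for 4378.07.91 is 15% + €1.38/unit.
4378.07.91 has an FTA preferential rate, but origin Ilania is not Bralara; base rate stands.
Duty = €77,478.06 × 15% + 1,958 × €1.38 = €14,323.75.
Line 2 (1971.69.59, Bralara, 1,707 m², €310,383.81):
Base rate for 1971.69.59 is €0.37/m².
Origin Bralara qualifies under the Zorador–Bralara agreement and 1971.69.59 is covered: preferential rate Free applies instead.
The additional-duty order on 1971.69.59 targets Quenon, not Bralara; it does not apply.
Duty = €310,383.81 × 0% = €0.00.
Total = €14,323.75 + €0.00 = €14,323.75.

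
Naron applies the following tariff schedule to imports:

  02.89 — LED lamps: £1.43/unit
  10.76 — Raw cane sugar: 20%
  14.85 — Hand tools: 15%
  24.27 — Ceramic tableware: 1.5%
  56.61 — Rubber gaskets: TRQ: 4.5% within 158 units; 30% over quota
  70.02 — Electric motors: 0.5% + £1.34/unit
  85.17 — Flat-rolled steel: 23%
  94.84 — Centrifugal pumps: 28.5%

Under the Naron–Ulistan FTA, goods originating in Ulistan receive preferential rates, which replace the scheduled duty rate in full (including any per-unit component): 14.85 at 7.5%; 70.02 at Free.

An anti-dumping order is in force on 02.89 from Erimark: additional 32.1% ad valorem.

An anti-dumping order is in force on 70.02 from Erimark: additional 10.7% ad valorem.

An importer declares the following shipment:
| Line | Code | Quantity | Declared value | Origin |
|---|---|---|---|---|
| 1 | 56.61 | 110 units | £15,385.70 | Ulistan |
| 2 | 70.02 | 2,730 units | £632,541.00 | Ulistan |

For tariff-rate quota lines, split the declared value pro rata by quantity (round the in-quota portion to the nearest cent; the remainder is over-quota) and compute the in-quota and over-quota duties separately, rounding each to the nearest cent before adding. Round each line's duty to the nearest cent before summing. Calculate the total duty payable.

£692.36

Line 1 (56.61, Ulistan, 110 units, £15,385.70):
Code 56.61 is under a tariff-rate quota (threshold 158 units). Quantity 110 units is within the quota, so the in-quota rate 4.5% applies to the full value.
Duty = £15,385.70 × 4.5% = £692.36.
Line 2 (70.02, Ulistan, 2,730 units, £632,541.00):
Base rate for 70.02 is 0.5% + £1.34/unit.
Origin Ulistan qualifies under the Naron–Ulistan agreement and 70.02 is covered: preferential rate Free applies instead.
The additional-duty order on 70.02 targets Erimark, not Ulistan; it does not apply.
Duty = £632,541.00 × 0% = £0.00.
Total = £692.36 + £0.00 = £692.36.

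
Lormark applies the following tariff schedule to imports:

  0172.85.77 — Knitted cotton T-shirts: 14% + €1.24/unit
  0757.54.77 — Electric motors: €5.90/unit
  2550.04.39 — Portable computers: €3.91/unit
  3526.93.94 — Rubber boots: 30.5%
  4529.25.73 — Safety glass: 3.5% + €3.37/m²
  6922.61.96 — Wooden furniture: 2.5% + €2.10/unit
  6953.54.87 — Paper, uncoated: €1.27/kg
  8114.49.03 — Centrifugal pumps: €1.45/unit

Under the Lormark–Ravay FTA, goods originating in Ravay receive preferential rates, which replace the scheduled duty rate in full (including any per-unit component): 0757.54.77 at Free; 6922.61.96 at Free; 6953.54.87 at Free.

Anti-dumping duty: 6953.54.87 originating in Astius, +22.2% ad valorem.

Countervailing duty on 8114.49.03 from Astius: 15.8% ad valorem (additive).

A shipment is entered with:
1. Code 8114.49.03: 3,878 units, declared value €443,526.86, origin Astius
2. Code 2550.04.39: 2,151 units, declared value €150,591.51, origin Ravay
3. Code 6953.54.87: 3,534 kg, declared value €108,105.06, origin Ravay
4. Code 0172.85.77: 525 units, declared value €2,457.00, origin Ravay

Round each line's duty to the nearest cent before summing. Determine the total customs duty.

Line 1 (8114.49.03, Astius, 3,878 units, €443,526.86):
Base rate for 8114.49.03 is €1.45/unit.
Additional duty on 8114.49.03 from Astius: +15.8% ad valorem. Applied ad valorem rate = 15.8%.
Duty = €443,526.86 × 15.8% + 3,878 × €1.45 = €75,700.34.
Line 2 (2550.04.39, Ravay, 2,151 units, €150,591.51):
Base rate for 2550.04.39 is €3.91/unit.
Origin Ravay is the FTA partner but 2550.04.39 is not on the preference list; base rate stands.
Duty = 2,151 × €3.91 = €8,410.41.
Line 3 (6953.54.87, Ravay, 3,534 kg, €108,105.06):
Base rate for 6953.54.87 is €1.27/kg.
Origin Ravay qualifies under the Lormark–Ravay agreement and 6953.54.87 is covered: preferential rate Free applies instead.
The additional-duty order on 6953.54.87 targets Astius, not Ravay; it does not apply.
Duty = €108,105.06 × 0% = €0.00.
Line 4 (0172.85.77, Ravay, 525 units, €2,457.00):
Base rate for 0172.85.77 is 14% + €1.24/unit.
Origin Ravay is the FTA partner but 0172.85.77 is not on the preference list; base rate stands.
Duty = €2,457.00 × 14% + 525 × €1.24 = €994.98.
Total = €75,700.34 + €8,410.41 + €0.00 + €994.98 = €85,105.73.

€85,105.73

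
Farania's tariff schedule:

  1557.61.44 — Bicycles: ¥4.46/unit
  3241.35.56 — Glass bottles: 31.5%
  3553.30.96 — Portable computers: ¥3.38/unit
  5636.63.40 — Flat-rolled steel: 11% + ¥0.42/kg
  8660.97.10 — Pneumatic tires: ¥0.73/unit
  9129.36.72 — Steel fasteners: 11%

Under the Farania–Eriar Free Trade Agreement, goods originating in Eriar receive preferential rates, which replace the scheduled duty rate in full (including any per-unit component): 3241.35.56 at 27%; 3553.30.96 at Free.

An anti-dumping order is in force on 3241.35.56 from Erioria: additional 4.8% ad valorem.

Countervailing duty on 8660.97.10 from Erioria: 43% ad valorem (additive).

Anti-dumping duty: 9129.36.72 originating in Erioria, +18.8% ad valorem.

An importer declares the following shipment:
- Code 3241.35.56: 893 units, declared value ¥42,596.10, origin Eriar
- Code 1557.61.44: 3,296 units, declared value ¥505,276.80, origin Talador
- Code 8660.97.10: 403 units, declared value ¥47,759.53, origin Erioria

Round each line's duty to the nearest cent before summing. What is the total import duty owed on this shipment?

¥47,031.90

Line 1 (3241.35.56, Eriar, 893 units, ¥42,596.10):
Base rate for 3241.35.56 is 31.5%.
Origin Eriar qualifies under the Farania–Eriar agreement and 3241.35.56 is covered: preferential rate 27% applies instead.
The additional-duty order on 3241.35.56 targets Erioria, not Eriar; it does not apply.
Duty = ¥42,596.10 × 27% = ¥11,500.95.
Line 2 (1557.61.44, Talador, 3,296 units, ¥505,276.80):
Base rate for 1557.61.44 is ¥4.46/unit.
Duty = 3,296 × ¥4.46 = ¥14,700.16.
Line 3 (8660.97.10, Erioria, 403 units, ¥47,759.53):
Base rate for 8660.97.10 is ¥0.73/unit.
Additional duty on 8660.97.10 from Erioria: +43% ad valorem. Applied ad valorem rate = 43%.
Duty = ¥47,759.53 × 43% + 403 × ¥0.73 = ¥20,830.79.
Total = ¥11,500.95 + ¥14,700.16 + ¥20,830.79 = ¥47,031.90.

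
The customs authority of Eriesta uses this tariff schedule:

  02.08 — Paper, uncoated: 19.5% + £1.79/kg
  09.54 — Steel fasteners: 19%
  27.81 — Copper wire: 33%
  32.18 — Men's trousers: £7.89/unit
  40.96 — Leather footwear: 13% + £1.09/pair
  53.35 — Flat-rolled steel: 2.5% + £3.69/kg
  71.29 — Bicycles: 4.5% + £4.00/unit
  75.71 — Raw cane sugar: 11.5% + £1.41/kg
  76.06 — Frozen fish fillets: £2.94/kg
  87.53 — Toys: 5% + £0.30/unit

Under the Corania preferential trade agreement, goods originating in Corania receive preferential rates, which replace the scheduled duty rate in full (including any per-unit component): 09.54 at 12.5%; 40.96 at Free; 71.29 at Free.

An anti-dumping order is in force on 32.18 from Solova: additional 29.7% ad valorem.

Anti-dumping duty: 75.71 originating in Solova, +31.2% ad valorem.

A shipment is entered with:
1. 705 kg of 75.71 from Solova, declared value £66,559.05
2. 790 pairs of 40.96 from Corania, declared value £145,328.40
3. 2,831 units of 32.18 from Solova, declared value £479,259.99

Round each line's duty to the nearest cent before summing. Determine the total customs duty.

£194,091.57

Line 1 (75.71, Solova, 705 kg, £66,559.05):
Base rate for 75.71 is 11.5% + £1.41/kg.
Additional duty on 75.71 from Solova: +31.2%. Applied ad valorem rate: 11.5% + 31.2% = 42.7%.
Duty = £66,559.05 × 42.7% + 705 × £1.41 = £29,414.76.
Line 2 (40.96, Corania, 790 pairs, £145,328.40):
Base rate for 40.96 is 13% + £1.09/pair.
Origin Corania qualifies under the Eriesta–Corania agreement and 40.96 is covered: preferential rate Free applies instead.
Duty = £145,328.40 × 0% = £0.00.
Line 3 (32.18, Solova, 2,831 units, £479,259.99):
Base rate for 32.18 is £7.89/unit.
Additional duty on 32.18 from Solova: +29.7% ad valorem. Applied ad valorem rate = 29.7%.
Duty = £479,259.99 × 29.7% + 2,831 × £7.89 = £164,676.81.
Total = £29,414.76 + £0.00 + £164,676.81 = £194,091.57.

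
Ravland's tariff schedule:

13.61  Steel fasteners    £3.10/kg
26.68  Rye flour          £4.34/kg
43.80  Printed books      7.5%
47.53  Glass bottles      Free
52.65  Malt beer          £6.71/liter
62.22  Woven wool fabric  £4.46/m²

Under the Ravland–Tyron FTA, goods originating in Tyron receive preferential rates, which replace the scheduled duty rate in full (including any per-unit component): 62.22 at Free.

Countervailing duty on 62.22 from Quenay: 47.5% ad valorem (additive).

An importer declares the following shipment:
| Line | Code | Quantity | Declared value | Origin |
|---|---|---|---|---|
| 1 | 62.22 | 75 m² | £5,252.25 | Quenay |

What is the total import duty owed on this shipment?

£2,829.32

Line 1 (62.22, Quenay, 75 m², £5,252.25):
Base rate for 62.22 is £4.46/m².
62.22 has an FTA preferential rate, but origin Quenay is not Tyron; base rate stands.
Additional duty on 62.22 from Quenay: +47.5% ad valorem. Applied ad valorem rate = 47.5%.
Duty = £5,252.25 × 47.5% + 75 × £4.46 = £2,829.32.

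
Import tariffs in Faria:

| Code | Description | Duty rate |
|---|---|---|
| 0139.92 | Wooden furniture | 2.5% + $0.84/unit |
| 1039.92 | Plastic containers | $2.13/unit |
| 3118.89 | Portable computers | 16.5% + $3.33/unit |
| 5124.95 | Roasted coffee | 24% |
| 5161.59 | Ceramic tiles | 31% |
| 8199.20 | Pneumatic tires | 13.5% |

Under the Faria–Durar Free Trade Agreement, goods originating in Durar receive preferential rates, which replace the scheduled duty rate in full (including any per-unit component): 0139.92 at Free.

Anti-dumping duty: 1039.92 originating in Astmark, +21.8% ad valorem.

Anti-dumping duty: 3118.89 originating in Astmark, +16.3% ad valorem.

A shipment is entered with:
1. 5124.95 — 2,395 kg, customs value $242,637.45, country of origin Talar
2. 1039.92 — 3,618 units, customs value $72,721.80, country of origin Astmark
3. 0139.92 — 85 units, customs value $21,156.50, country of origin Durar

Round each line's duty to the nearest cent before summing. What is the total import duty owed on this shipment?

$81,792.68

Line 1 (5124.95, Talar, 2,395 kg, $242,637.45):
Base rate for 5124.95 is 24%.
Duty = $242,637.45 × 24% = $58,232.99.
Line 2 (1039.92, Astmark, 3,618 units, $72,721.80):
Base rate for 1039.92 is $2.13/unit.
Additional duty on 1039.92 from Astmark: +21.8% ad valorem. Applied ad valorem rate = 21.8%.
Duty = $72,721.80 × 21.8% + 3,618 × $2.13 = $23,559.69.
Line 3 (0139.92, Durar, 85 units, $21,156.50):
Base rate for 0139.92 is 2.5% + $0.84/unit.
Origin Durar qualifies under the Faria–Durar agreement and 0139.92 is covered: preferential rate Free applies instead.
Duty = $21,156.50 × 0% = $0.00.
Total = $58,232.99 + $23,559.69 + $0.00 = $81,792.68.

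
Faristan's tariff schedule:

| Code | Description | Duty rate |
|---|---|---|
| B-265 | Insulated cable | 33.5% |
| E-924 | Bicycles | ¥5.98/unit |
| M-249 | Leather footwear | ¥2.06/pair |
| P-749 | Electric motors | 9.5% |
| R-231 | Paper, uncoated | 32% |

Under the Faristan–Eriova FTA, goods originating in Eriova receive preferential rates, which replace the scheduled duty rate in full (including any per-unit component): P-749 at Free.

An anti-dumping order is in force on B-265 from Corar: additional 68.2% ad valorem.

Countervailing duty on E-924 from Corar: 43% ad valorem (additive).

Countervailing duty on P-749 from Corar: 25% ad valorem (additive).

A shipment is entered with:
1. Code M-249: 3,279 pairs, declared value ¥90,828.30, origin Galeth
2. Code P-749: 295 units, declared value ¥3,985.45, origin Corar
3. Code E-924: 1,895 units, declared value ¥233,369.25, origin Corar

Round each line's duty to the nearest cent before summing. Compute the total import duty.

¥119,810.60

Line 1 (M-249, Galeth, 3,279 pairs, ¥90,828.30):
Base rate for M-249 is ¥2.06/pair.
Duty = 3,279 × ¥2.06 = ¥6,754.74.
Line 2 (P-749, Corar, 295 units, ¥3,985.45):
Base rate for P-749 is 9.5%.
P-749 has an FTA preferential rate, but origin Corar is not Eriova; base rate stands.
Additional duty on P-749 from Corar: +25%. Applied ad valorem rate: 9.5% + 25% = 34.5%.
Duty = ¥3,985.45 × 34.5% = ¥1,374.98.
Line 3 (E-924, Corar, 1,895 units, ¥233,369.25):
Base rate for E-924 is ¥5.98/unit.
Additional duty on E-924 from Corar: +43% ad valorem. Applied ad valorem rate = 43%.
Duty = ¥233,369.25 × 43% + 1,895 × ¥5.98 = ¥111,680.88.
Total = ¥6,754.74 + ¥1,374.98 + ¥111,680.88 = ¥119,810.60.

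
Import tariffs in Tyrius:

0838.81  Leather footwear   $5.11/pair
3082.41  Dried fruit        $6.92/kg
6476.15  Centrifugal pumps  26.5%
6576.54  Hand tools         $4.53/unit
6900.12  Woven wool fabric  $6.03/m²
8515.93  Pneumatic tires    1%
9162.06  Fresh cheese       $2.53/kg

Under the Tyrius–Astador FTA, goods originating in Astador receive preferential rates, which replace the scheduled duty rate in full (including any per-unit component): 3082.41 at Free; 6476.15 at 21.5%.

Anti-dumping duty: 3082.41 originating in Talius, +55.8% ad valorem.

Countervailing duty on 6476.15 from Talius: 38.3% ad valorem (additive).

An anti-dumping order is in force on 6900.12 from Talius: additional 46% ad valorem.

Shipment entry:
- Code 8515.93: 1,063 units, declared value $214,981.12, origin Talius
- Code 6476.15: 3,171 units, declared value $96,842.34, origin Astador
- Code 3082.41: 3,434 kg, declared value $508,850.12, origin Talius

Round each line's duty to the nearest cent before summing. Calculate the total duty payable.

Line 1 (8515.93, Talius, 1,063 units, $214,981.12):
Base rate for 8515.93 is 1%.
Duty = $214,981.12 × 1% = $2,149.81.
Line 2 (6476.15, Astador, 3,171 units, $96,842.34):
Base rate for 6476.15 is 26.5%.
Origin Astador qualifies under the Tyrius–Astador agreement and 6476.15 is covered: preferential rate 21.5% applies instead.
The additional-duty order on 6476.15 targets Talius, not Astador; it does not apply.
Duty = $96,842.34 × 21.5% = $20,821.10.
Line 3 (3082.41, Talius, 3,434 kg, $508,850.12):
Base rate for 3082.41 is $6.92/kg.
3082.41 has an FTA preferential rate, but origin Talius is not Astador; base rate stands.
Additional duty on 3082.41 from Talius: +55.8% ad valorem. Applied ad valorem rate = 55.8%.
Duty = $508,850.12 × 55.8% + 3,434 × $6.92 = $307,701.65.
Total = $2,149.81 + $20,821.10 + $307,701.65 = $330,672.56.

$330,672.56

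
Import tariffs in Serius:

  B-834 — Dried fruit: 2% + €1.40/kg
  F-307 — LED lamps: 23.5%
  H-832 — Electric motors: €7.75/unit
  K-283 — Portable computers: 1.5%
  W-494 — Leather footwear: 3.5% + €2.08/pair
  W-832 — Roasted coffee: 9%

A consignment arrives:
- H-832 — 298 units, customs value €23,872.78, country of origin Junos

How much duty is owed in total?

Line 1 (H-832, Junos, 298 units, €23,872.78):
Base rate for H-832 is €7.75/unit.
Duty = 298 × €7.75 = €2,309.50.

€2,309.50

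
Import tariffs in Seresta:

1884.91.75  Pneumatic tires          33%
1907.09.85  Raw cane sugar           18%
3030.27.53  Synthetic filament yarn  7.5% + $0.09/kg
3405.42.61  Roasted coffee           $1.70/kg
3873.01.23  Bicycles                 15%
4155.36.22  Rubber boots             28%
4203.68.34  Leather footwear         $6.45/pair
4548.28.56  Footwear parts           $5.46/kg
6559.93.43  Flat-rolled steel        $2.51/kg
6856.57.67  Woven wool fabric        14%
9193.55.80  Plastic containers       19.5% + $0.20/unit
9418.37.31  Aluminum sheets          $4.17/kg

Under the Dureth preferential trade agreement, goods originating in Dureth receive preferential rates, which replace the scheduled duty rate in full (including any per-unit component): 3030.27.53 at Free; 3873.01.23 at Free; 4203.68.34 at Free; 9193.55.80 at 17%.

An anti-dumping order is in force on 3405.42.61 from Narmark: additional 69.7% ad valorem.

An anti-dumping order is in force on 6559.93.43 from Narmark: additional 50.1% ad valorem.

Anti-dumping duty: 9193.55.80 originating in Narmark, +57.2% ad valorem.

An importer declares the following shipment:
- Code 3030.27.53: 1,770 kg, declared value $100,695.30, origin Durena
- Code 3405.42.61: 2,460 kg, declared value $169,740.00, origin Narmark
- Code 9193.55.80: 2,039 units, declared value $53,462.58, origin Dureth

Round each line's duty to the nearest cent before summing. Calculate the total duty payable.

$139,290.87

Line 1 (3030.27.53, Durena, 1,770 kg, $100,695.30):
Base rate for 3030.27.53 is 7.5% + $0.09/kg.
3030.27.53 has an FTA preferential rate, but origin Durena is not Dureth; base rate stands.
Duty = $100,695.30 × 7.5% + 1,770 × $0.09 = $7,711.45.
Line 2 (3405.42.61, Narmark, 2,460 kg, $169,740.00):
Base rate for 3405.42.61 is $1.70/kg.
Additional duty on 3405.42.61 from Narmark: +69.7% ad valorem. Applied ad valorem rate = 69.7%.
Duty = $169,740.00 × 69.7% + 2,460 × $1.70 = $122,490.78.
Line 3 (9193.55.80, Dureth, 2,039 units, $53,462.58):
Base rate for 9193.55.80 is 19.5% + $0.20/unit.
Origin Dureth qualifies under the Seresta–Dureth agreement and 9193.55.80 is covered: preferential rate 17% applies instead.
The additional-duty order on 9193.55.80 targets Narmark, not Dureth; it does not apply.
Duty = $53,462.58 × 17% = $9,088.64.
Total = $7,711.45 + $122,490.78 + $9,088.64 = $139,290.87.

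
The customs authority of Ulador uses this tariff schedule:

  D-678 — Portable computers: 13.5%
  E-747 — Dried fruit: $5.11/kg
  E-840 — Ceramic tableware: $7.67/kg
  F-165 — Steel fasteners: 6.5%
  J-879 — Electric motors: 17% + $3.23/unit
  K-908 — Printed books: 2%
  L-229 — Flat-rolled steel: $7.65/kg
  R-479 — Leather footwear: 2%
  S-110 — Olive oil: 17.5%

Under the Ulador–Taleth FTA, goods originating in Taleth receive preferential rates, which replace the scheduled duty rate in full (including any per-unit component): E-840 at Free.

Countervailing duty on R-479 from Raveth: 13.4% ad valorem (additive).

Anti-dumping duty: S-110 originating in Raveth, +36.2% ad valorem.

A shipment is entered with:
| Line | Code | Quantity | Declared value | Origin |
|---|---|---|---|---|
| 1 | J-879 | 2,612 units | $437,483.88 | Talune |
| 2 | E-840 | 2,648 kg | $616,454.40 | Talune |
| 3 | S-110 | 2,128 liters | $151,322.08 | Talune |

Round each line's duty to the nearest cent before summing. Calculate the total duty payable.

Line 1 (J-879, Talune, 2,612 units, $437,483.88):
Base rate for J-879 is 17% + $3.23/unit.
Duty = $437,483.88 × 17% + 2,612 × $3.23 = $82,809.02.
Line 2 (E-840, Talune, 2,648 kg, $616,454.40):
Base rate for E-840 is $7.67/kg.
E-840 has an FTA preferential rate, but origin Talune is not Taleth; base rate stands.
Duty = 2,648 × $7.67 = $20,310.16.
Line 3 (S-110, Talune, 2,128 liters, $151,322.08):
Base rate for S-110 is 17.5%.
The additional-duty order on S-110 targets Raveth, not Talune; it does not apply.
Duty = $151,322.08 × 17.5% = $26,481.36.
Total = $82,809.02 + $20,310.16 + $26,481.36 = $129,600.54.

$129,600.54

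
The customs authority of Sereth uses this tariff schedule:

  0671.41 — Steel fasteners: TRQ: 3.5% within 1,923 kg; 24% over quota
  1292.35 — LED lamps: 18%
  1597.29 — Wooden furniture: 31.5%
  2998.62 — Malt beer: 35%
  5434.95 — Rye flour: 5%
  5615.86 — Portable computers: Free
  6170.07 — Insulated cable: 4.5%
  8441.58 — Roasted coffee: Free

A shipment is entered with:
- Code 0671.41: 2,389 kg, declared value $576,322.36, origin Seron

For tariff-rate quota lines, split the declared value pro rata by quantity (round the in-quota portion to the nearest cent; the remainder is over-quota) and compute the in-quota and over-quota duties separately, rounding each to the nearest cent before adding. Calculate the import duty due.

Line 1 (0671.41, Seron, 2,389 kg, $576,322.36):
Code 0671.41 is under a tariff-rate quota (threshold 1,923 kg). In-quota: 1,923 kg at 3.5%; over-quota: 466 kg at 24%.
Pro-rata value split: in-quota = $576,322.36 × 1,923/2,389 = $463,904.52; over-quota = $576,322.36 − $463,904.52 = $112,417.84.
In-quota duty = $463,904.52 × 3.5% = $16,236.66. Over-quota duty = $112,417.84 × 24% = $26,980.28.
Line duty = $16,236.66 + $26,980.28 = $43,216.94.

$43,216.94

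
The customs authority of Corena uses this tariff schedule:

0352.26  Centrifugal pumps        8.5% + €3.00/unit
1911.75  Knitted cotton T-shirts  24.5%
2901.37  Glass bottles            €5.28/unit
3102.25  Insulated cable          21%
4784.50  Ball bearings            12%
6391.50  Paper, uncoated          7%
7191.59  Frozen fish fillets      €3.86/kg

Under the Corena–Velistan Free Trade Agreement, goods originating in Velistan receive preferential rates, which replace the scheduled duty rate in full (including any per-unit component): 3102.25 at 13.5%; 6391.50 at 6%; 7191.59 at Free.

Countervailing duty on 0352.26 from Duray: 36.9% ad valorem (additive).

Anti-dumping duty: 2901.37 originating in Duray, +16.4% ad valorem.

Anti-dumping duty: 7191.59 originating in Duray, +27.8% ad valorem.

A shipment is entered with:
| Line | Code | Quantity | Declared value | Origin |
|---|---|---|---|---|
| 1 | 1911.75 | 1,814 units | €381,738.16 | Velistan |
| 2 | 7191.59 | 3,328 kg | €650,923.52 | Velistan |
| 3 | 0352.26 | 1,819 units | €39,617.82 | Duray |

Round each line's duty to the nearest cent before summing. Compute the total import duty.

Line 1 (1911.75, Velistan, 1,814 units, €381,738.16):
Base rate for 1911.75 is 24.5%.
Origin Velistan is the FTA partner but 1911.75 is not on the preference list; base rate stands.
Duty = €381,738.16 × 24.5% = €93,525.85.
Line 2 (7191.59, Velistan, 3,328 kg, €650,923.52):
Base rate for 7191.59 is €3.86/kg.
Origin Velistan qualifies under the Corena–Velistan agreement and 7191.59 is covered: preferential rate Free applies instead.
The additional-duty order on 7191.59 targets Duray, not Velistan; it does not apply.
Duty = €650,923.52 × 0% = €0.00.
Line 3 (0352.26, Duray, 1,819 units, €39,617.82):
Base rate for 0352.26 is 8.5% + €3.00/unit.
Additional duty on 0352.26 from Duray: +36.9%. Applied ad valorem rate: 8.5% + 36.9% = 45.4%.
Duty = €39,617.82 × 45.4% + 1,819 × €3.00 = €23,443.49.
Total = €93,525.85 + €0.00 + €23,443.49 = €116,969.34.

€116,969.34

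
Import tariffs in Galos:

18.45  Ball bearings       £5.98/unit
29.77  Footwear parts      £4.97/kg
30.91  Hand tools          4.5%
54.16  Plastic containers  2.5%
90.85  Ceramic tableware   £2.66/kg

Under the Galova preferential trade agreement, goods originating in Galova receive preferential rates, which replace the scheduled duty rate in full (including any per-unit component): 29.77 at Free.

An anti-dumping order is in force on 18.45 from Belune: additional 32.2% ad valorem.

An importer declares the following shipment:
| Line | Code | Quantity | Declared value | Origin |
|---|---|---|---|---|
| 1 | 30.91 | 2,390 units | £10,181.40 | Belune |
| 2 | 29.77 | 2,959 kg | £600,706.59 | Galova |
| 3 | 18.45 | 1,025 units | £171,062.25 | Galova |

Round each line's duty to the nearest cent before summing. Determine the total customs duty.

Line 1 (30.91, Belune, 2,390 units, £10,181.40):
Base rate for 30.91 is 4.5%.
Duty = £10,181.40 × 4.5% = £458.16.
Line 2 (29.77, Galova, 2,959 kg, £600,706.59):
Base rate for 29.77 is £4.97/kg.
Origin Galova qualifies under the Galos–Galova agreement and 29.77 is covered: preferential rate Free applies instead.
Duty = £600,706.59 × 0% = £0.00.
Line 3 (18.45, Galova, 1,025 units, £171,062.25):
Base rate for 18.45 is £5.98/unit.
Origin Galova is the FTA partner but 18.45 is not on the preference list; base rate stands.
The additional-duty order on 18.45 targets Belune, not Galova; it does not apply.
Duty = 1,025 × £5.98 = £6,129.50.
Total = £458.16 + £0.00 + £6,129.50 = £6,587.66.

£6,587.66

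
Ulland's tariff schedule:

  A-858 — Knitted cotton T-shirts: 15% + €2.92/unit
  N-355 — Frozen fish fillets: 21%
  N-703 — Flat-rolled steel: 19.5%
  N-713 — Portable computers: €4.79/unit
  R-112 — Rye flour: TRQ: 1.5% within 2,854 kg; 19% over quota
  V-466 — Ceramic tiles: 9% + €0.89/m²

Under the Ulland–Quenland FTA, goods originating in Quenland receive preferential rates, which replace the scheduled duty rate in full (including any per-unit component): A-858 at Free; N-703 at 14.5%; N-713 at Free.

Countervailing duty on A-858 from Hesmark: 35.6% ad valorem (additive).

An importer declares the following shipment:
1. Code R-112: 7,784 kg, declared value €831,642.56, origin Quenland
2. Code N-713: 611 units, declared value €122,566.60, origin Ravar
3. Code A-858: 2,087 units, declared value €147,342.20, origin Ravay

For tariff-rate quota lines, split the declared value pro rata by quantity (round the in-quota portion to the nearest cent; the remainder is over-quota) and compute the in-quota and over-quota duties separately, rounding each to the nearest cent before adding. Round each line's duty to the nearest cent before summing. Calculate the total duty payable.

Line 1 (R-112, Quenland, 7,784 kg, €831,642.56):
Code R-112 is under a tariff-rate quota (threshold 2,854 kg). In-quota: 2,854 kg at 1.5%; over-quota: 4,930 kg at 19%.
Pro-rata value split: in-quota = €831,642.56 × 2,854/7,784 = €304,921.36; over-quota = €831,642.56 − €304,921.36 = €526,721.20.
In-quota duty = €304,921.36 × 1.5% = €4,573.82. Over-quota duty = €526,721.20 × 19% = €100,077.03.
Line duty = €4,573.82 + €100,077.03 = €104,650.85.
Line 2 (N-713, Ravar, 611 units, €122,566.60):
Base rate for N-713 is €4.79/unit.
N-713 has an FTA preferential rate, but origin Ravar is not Quenland; base rate stands.
Duty = 611 × €4.79 = €2,926.69.
Line 3 (A-858, Ravay, 2,087 units, €147,342.20):
Base rate for A-858 is 15% + €2.92/unit.
A-858 has an FTA preferential rate, but origin Ravay is not Quenland; base rate stands.
The additional-duty order on A-858 targets Hesmark, not Ravay; it does not apply.
Duty = €147,342.20 × 15% + 2,087 × €2.92 = €28,195.37.
Total = €104,650.85 + €2,926.69 + €28,195.37 = €135,772.91.

€135,772.91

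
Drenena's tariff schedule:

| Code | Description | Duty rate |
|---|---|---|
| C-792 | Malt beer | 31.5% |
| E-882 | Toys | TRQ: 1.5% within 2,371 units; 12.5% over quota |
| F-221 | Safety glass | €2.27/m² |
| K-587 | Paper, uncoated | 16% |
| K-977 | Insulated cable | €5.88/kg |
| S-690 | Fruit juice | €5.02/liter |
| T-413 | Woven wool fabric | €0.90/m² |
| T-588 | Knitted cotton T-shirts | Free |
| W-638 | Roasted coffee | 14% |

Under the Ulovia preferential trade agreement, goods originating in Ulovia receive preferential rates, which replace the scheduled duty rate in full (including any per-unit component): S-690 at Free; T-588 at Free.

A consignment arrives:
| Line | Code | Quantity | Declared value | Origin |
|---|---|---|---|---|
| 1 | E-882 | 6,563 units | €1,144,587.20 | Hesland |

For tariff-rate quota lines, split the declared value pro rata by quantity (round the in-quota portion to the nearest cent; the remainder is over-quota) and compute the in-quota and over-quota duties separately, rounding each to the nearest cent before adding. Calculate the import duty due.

Line 1 (E-882, Hesland, 6,563 units, €1,144,587.20):
Code E-882 is under a tariff-rate quota (threshold 2,371 units). In-quota: 2,371 units at 1.5%; over-quota: 4,192 units at 12.5%.
Pro-rata value split: in-quota = €1,144,587.20 × 2,371/6,563 = €413,502.40; over-quota = €1,144,587.20 − €413,502.40 = €731,084.80.
In-quota duty = €413,502.40 × 1.5% = €6,202.54. Over-quota duty = €731,084.80 × 12.5% = €91,385.60.
Line duty = €6,202.54 + €91,385.60 = €97,588.14.

€97,588.14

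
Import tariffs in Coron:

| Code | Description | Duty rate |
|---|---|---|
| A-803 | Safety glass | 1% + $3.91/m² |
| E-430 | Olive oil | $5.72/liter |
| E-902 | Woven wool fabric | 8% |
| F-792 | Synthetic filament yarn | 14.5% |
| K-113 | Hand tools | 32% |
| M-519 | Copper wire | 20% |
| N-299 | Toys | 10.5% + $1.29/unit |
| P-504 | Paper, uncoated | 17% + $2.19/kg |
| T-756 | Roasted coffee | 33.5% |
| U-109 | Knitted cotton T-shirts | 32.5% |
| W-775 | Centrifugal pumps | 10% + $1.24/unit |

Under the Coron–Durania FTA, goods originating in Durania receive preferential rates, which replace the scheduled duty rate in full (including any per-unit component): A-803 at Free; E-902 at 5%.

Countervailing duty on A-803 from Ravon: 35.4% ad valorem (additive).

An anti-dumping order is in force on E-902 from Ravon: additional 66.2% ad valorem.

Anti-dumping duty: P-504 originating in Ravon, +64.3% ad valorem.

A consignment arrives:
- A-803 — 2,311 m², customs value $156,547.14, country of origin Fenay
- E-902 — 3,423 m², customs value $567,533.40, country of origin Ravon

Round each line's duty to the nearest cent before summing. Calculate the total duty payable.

Line 1 (A-803, Fenay, 2,311 m², $156,547.14):
Base rate for A-803 is 1% + $3.91/m².
A-803 has an FTA preferential rate, but origin Fenay is not Durania; base rate stands.
The additional-duty order on A-803 targets Ravon, not Fenay; it does not apply.
Duty = $156,547.14 × 1% + 2,311 × $3.91 = $10,601.48.
Line 2 (E-902, Ravon, 3,423 m², $567,533.40):
Base rate for E-902 is 8%.
E-902 has an FTA preferential rate, but origin Ravon is not Durania; base rate stands.
Additional duty on E-902 from Ravon: +66.2%. Applied ad valorem rate: 8% + 66.2% = 74.2%.
Duty = $567,533.40 × 74.2% = $421,109.78.
Total = $10,601.48 + $421,109.78 = $431,711.26.

$431,711.26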